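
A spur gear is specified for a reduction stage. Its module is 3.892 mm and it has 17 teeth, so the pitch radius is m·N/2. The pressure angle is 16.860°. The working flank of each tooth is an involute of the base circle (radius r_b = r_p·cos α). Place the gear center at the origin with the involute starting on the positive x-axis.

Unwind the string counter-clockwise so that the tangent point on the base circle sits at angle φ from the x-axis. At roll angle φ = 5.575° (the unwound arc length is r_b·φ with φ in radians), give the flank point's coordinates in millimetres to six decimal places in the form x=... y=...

pitch radius r_p = m·N/2 = 3.892·17/2 = 33.082000
base radius r_b = r_p·cos α = 33.082000·cos 16.860° = 31.660013
roll angle φ = 5.575° = 0.09730211 rad
x = r_b·(cos φ + φ·sin φ) = 31.660013·(0.99526988 + 0.09730211·0.09714864) = 31.809532
y = r_b·(sin φ − φ·cos φ) = 31.660013·(0.09714864 − 0.09730211·0.99526988) = 0.009713

x=31.809532 y=0.009713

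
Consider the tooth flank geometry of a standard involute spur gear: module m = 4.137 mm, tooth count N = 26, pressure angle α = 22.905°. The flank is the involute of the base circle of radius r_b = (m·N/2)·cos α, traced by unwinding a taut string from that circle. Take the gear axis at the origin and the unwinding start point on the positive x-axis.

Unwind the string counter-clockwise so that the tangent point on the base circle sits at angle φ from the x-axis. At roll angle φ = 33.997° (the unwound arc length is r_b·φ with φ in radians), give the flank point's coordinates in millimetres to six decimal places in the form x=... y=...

pitch radius r_p = m·N/2 = 4.137·26/2 = 53.781000
base radius r_b = r_p·cos α = 53.781000·cos 22.905° = 49.540446
roll angle φ = 33.997° = 0.59335959 rad
x = r_b·(cos φ + φ·sin φ) = 49.540446·(0.82906685 + 0.59335959·0.55914949) = 57.508708
y = r_b·(sin φ − φ·cos φ) = 49.540446·(0.55914949 − 0.59335959·0.82906685) = 3.329848

x=57.508708 y=3.329848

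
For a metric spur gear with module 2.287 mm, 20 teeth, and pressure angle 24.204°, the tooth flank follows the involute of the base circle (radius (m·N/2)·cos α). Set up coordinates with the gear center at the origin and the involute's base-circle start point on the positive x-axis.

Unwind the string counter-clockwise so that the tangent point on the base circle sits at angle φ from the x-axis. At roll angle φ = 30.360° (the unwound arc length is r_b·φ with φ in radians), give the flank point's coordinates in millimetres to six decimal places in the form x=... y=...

pitch radius r_p = m·N/2 = 2.287·20/2 = 22.870000
base radius r_b = r_p·cos α = 22.870000·cos 24.204° = 20.859533
roll angle φ = 30.360° = 0.52988196 rad
x = r_b·(cos φ + φ·sin φ) = 20.859533·(0.86286674 + 0.52988196·0.50543149) = 23.585577
y = r_b·(sin φ − φ·cos φ) = 20.859533·(0.50543149 − 0.52988196·0.86286674) = 1.005721

x=23.585577 y=1.005721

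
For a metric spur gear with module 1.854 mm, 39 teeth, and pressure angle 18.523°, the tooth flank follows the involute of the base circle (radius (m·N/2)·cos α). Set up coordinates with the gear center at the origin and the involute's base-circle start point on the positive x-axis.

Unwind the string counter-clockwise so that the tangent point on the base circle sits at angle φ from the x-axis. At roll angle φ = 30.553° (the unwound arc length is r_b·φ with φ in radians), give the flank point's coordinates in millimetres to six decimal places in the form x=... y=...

pitch radius r_p = m·N/2 = 1.854·39/2 = 36.153000
base radius r_b = r_p·cos α = 36.153000·cos 18.523° = 34.280137
roll angle φ = 30.553° = 0.53325045 rad
x = r_b·(cos φ + φ·sin φ) = 34.280137·(0.86115931 + 0.53325045·0.50833517) = 38.812975
y = r_b·(sin φ − φ·cos φ) = 34.280137·(0.50833517 − 0.53325045·0.86115931) = 1.683895

x=38.812975 y=1.683895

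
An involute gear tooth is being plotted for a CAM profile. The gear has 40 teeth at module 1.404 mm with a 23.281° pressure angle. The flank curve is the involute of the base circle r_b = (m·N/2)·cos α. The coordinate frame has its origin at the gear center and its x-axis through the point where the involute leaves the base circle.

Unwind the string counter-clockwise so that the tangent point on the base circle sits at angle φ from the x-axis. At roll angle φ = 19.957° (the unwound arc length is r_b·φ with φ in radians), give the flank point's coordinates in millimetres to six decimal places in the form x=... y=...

pitch radius r_p = m·N/2 = 1.404·40/2 = 28.080000
base radius r_b = r_p·cos α = 28.080000·cos 23.281° = 25.793656
roll angle φ = 19.957° = 0.34831536 rad
x = r_b·(cos φ + φ·sin φ) = 25.793656·(0.93994904 + 0.34831536·0.34131482) = 27.311206
y = r_b·(sin φ − φ·cos φ) = 25.793656·(0.34131482 − 0.34831536·0.93994904) = 0.358948

x=27.311206 y=0.358948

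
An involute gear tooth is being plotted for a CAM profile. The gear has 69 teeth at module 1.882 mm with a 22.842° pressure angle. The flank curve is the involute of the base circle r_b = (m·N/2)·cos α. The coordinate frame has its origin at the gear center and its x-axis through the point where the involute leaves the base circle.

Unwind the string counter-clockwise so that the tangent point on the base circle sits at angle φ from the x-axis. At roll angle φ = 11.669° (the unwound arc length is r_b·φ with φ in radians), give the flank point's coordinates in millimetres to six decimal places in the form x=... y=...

pitch radius r_p = m·N/2 = 1.882·69/2 = 64.929000
base radius r_b = r_p·cos α = 64.929000·cos 22.842° = 59.837193
roll angle φ = 11.669° = 0.20366247 rad
x = r_b·(cos φ + φ·sin φ) = 59.837193·(0.97933239 + 0.20366247·0.20225746) = 61.065329
y = r_b·(sin φ − φ·cos φ) = 59.837193·(0.20225746 − 0.20366247·0.97933239) = 0.167796

x=61.065329 y=0.167796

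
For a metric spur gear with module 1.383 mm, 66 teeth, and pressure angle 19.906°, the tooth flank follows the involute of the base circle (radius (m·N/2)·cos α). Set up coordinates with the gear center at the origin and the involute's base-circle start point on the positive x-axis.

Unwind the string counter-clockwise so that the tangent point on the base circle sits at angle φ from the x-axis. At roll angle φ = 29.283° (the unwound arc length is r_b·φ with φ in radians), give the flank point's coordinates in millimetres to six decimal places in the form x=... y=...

x=48.155970 y=1.860165

pitch radius r_p = m·N/2 = 1.383·66/2 = 45.639000
base radius r_b = r_p·cos α = 45.639000·cos 19.906° = 42.912183
roll angle φ = 29.283° = 0.51108476 rad
x = r_b·(cos φ + φ·sin φ) = 42.912183·(0.87221444 + 0.51108476·0.48912368) = 48.155970
y = r_b·(sin φ − φ·cos φ) = 42.912183·(0.48912368 − 0.51108476·0.87221444) = 1.860165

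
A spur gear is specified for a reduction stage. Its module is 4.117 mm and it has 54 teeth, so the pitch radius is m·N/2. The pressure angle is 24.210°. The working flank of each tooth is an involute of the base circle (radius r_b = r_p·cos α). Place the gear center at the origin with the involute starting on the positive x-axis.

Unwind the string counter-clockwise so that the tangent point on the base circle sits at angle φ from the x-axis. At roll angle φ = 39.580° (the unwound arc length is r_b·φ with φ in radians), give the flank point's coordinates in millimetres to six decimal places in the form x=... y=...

x=122.762252 y=10.617754

pitch radius r_p = m·N/2 = 4.117·54/2 = 111.159000
base radius r_b = r_p·cos α = 111.159000·cos 24.210° = 101.382406
roll angle φ = 39.580° = 0.69080132 rad
x = r_b·(cos φ + φ·sin φ) = 101.382406·(0.77073570 + 0.69080132·0.63715499) = 122.762252
y = r_b·(sin φ − φ·cos φ) = 101.382406·(0.63715499 − 0.69080132·0.77073570) = 10.617754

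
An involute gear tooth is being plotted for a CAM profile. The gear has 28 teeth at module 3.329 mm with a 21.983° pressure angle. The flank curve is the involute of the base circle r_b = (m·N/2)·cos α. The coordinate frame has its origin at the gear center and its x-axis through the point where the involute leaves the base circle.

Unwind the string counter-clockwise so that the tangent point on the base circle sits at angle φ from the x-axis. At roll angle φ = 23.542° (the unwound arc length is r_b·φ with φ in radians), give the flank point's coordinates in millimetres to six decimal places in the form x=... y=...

x=46.713109 y=0.982541

pitch radius r_p = m·N/2 = 3.329·28/2 = 46.606000
base radius r_b = r_p·cos α = 46.606000·cos 21.983° = 43.217509
roll angle φ = 23.542° = 0.41088541 rad
x = r_b·(cos φ + φ·sin φ) = 43.217509·(0.91676753 + 0.41088541·0.39942120) = 46.713109
y = r_b·(sin φ − φ·cos φ) = 43.217509·(0.39942120 − 0.41088541·0.91676753) = 0.982541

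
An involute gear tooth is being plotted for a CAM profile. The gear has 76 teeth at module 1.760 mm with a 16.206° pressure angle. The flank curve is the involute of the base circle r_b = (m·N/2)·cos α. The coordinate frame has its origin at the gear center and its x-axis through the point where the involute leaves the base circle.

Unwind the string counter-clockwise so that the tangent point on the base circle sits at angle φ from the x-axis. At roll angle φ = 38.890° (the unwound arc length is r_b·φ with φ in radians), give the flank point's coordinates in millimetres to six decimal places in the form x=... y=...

pitch radius r_p = m·N/2 = 1.760·76/2 = 66.880000
base radius r_b = r_p·cos α = 66.880000·cos 16.206° = 64.222487
roll angle φ = 38.890° = 0.67875855 rad
x = r_b·(cos φ + φ·sin φ) = 64.222487·(0.77835274 + 0.67875855·0.62782722) = 77.355718
y = r_b·(sin φ − φ·cos φ) = 64.222487·(0.62782722 − 0.67875855·0.77835274) = 6.391014

x=77.355718 y=6.391014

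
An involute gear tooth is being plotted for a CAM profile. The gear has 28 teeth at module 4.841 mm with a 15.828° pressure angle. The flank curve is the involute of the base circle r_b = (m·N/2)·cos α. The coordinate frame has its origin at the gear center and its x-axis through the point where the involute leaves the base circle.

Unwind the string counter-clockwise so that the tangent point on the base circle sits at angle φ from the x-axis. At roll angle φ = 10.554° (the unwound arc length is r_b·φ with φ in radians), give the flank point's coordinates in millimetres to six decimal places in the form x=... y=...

x=66.301175 y=0.135383

pitch radius r_p = m·N/2 = 4.841·28/2 = 67.774000
base radius r_b = r_p·cos α = 67.774000·cos 15.828° = 65.204336
roll angle φ = 10.554° = 0.18420205 rad
x = r_b·(cos φ + φ·sin φ) = 65.204336·(0.98308272 + 0.18420205·0.18316214) = 66.301175
y = r_b·(sin φ − φ·cos φ) = 65.204336·(0.18316214 − 0.18420205·0.98308272) = 0.135383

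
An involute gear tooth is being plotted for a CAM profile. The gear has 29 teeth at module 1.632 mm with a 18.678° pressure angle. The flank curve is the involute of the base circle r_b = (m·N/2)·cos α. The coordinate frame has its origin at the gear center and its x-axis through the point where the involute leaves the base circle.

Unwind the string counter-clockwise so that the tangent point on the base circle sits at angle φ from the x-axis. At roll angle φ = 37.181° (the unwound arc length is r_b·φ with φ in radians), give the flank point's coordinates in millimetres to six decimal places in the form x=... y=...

x=26.652442 y=1.957334

pitch radius r_p = m·N/2 = 1.632·29/2 = 23.664000
base radius r_b = r_p·cos α = 23.664000·cos 18.678° = 22.417696
roll angle φ = 37.181° = 0.64893087 rad
x = r_b·(cos φ + φ·sin φ) = 22.417696·(0.79673037 + 0.64893087·0.60433494) = 26.652442
y = r_b·(sin φ − φ·cos φ) = 22.417696·(0.60433494 − 0.64893087·0.79673037) = 1.957334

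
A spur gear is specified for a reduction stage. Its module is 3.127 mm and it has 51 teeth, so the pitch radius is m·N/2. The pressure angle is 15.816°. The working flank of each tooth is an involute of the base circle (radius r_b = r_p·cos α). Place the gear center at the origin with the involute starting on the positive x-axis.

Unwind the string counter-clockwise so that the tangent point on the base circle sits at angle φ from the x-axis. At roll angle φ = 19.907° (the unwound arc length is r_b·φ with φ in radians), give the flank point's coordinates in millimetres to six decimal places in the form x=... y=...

pitch radius r_p = m·N/2 = 3.127·51/2 = 79.738500
base radius r_b = r_p·cos α = 79.738500·cos 15.816° = 76.719754
roll angle φ = 19.907° = 0.34744269 rad
x = r_b·(cos φ + φ·sin φ) = 76.719754·(0.94024653 + 0.34744269·0.34049443) = 81.211606
y = r_b·(sin φ − φ·cos φ) = 76.719754·(0.34049443 − 0.34744269·0.94024653) = 1.059702

x=81.211606 y=1.059702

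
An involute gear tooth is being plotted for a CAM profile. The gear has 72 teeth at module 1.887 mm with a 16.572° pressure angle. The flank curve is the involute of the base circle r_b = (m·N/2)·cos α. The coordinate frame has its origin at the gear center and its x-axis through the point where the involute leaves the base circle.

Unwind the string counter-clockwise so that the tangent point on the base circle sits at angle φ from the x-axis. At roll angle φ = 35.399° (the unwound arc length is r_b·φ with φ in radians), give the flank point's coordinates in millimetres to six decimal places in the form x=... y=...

x=76.376003 y=4.925657

pitch radius r_p = m·N/2 = 1.887·72/2 = 67.932000
base radius r_b = r_p·cos α = 67.932000·cos 16.572° = 65.110246
roll angle φ = 35.399° = 0.61782910 rad
x = r_b·(cos φ + φ·sin φ) = 65.110246·(0.81513791 + 0.61782910·0.57926695) = 76.376003
y = r_b·(sin φ − φ·cos φ) = 65.110246·(0.57926695 − 0.61782910·0.81513791) = 4.925657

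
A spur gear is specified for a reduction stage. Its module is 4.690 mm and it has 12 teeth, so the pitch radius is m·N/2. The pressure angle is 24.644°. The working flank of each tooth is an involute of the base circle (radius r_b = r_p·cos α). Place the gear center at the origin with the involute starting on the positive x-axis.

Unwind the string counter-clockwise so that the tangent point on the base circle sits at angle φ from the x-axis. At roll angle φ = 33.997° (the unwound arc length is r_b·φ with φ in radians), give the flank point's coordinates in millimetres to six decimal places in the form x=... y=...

x=29.690781 y=1.719145

pitch radius r_p = m·N/2 = 4.690·12/2 = 28.140000
base radius r_b = r_p·cos α = 28.140000·cos 24.644° = 25.576901
roll angle φ = 33.997° = 0.59335959 rad
x = r_b·(cos φ + φ·sin φ) = 25.576901·(0.82906685 + 0.59335959·0.55914949) = 29.690781
y = r_b·(sin φ − φ·cos φ) = 25.576901·(0.55914949 − 0.59335959·0.82906685) = 1.719145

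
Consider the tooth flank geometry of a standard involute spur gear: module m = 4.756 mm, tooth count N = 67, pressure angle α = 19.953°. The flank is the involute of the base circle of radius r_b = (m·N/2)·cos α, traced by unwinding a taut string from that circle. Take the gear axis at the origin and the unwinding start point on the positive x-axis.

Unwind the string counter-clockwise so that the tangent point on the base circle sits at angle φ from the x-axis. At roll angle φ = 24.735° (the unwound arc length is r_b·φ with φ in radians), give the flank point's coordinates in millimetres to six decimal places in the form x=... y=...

pitch radius r_p = m·N/2 = 4.756·67/2 = 159.326000
base radius r_b = r_p·cos α = 159.326000·cos 19.953° = 149.762117
roll angle φ = 24.735° = 0.43170719 rad
x = r_b·(cos φ + φ·sin φ) = 149.762117·(0.90825275 + 0.43170719·0.41842197) = 163.074250
y = r_b·(sin φ − φ·cos φ) = 149.762117·(0.41842197 − 0.43170719·0.90825275) = 3.942148

x=163.074250 y=3.942148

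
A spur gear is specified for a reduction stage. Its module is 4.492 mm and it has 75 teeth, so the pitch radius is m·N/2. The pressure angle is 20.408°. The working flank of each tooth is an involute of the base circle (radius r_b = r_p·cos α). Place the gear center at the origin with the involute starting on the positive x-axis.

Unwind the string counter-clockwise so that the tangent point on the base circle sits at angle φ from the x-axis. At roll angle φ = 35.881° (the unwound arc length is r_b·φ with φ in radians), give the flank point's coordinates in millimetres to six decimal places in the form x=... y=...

pitch radius r_p = m·N/2 = 4.492·75/2 = 168.450000
base radius r_b = r_p·cos α = 168.450000·cos 20.408° = 157.876951
roll angle φ = 35.881° = 0.62624159 rad
x = r_b·(cos φ + φ·sin φ) = 157.876951·(0.81023604 + 0.62624159·0.58610370) = 185.865150
y = r_b·(sin φ − φ·cos φ) = 157.876951·(0.58610370 − 0.62624159·0.81023604) = 12.424947

x=185.865150 y=12.424947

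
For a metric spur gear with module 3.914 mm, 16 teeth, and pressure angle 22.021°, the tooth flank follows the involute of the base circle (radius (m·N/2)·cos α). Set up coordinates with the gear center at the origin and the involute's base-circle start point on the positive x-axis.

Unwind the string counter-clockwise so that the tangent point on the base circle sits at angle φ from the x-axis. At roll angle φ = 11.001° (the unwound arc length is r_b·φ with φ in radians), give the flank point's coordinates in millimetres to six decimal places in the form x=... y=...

x=29.557817 y=0.068237

pitch radius r_p = m·N/2 = 3.914·16/2 = 31.312000
base radius r_b = r_p·cos α = 31.312000·cos 22.021° = 29.027680
roll angle φ = 11.001° = 0.19200367 rad
x = r_b·(cos φ + φ·sin φ) = 29.027680·(0.98162385 + 0.19200367·0.19082613) = 29.557817
y = r_b·(sin φ − φ·cos φ) = 29.027680·(0.19082613 − 0.19200367·0.98162385) = 0.068237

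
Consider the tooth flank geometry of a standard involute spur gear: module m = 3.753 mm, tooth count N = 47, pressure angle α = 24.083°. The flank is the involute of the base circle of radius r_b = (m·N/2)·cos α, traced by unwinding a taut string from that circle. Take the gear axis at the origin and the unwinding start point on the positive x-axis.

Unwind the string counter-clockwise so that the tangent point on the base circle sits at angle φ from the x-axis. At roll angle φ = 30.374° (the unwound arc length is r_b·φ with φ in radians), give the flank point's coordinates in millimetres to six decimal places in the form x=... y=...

x=91.050174 y=3.887391

pitch radius r_p = m·N/2 = 3.753·47/2 = 88.195500
base radius r_b = r_p·cos α = 88.195500·cos 24.083° = 80.518548
roll angle φ = 30.374° = 0.53012631 rad
x = r_b·(cos φ + φ·sin φ) = 80.518548·(0.86274321 + 0.53012631·0.50564232) = 91.050174
y = r_b·(sin φ − φ·cos φ) = 80.518548·(0.50564232 − 0.53012631·0.86274321) = 3.887391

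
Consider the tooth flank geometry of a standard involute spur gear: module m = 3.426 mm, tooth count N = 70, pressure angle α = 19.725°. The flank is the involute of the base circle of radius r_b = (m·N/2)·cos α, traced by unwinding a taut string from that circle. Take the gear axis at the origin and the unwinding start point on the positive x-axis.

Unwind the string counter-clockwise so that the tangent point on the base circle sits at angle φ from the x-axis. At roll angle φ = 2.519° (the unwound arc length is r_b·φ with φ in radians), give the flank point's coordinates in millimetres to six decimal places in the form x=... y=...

x=112.983120 y=0.003197

pitch radius r_p = m·N/2 = 3.426·70/2 = 119.910000
base radius r_b = r_p·cos α = 119.910000·cos 19.725° = 112.874085
roll angle φ = 2.519° = 0.04396484 rad
x = r_b·(cos φ + φ·sin φ) = 112.874085·(0.99903370 + 0.04396484·0.04395068) = 112.983120
y = r_b·(sin φ − φ·cos φ) = 112.874085·(0.04395068 − 0.04396484·0.99903370) = 0.003197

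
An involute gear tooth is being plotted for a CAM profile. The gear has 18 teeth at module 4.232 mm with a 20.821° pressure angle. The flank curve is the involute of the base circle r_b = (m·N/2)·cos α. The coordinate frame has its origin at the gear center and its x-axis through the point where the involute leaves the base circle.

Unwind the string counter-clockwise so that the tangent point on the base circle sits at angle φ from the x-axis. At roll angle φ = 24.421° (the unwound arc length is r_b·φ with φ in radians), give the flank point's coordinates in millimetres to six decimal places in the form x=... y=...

x=38.689063 y=0.902296

pitch radius r_p = m·N/2 = 4.232·18/2 = 38.088000
base radius r_b = r_p·cos α = 38.088000·cos 20.821° = 35.600681
roll angle φ = 24.421° = 0.42622686 rad
x = r_b·(cos φ + φ·sin φ) = 35.600681·(0.91053219 + 0.42622686·0.41343819) = 38.689063
y = r_b·(sin φ − φ·cos φ) = 35.600681·(0.41343819 − 0.42622686·0.91053219) = 0.902296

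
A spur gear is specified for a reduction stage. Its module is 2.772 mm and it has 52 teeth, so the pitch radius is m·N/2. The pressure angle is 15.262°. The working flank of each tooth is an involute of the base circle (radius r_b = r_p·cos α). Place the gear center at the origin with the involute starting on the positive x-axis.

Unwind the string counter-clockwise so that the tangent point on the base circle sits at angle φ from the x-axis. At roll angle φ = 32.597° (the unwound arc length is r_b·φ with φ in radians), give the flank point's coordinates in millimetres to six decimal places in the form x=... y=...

x=79.888485 y=4.131373

pitch radius r_p = m·N/2 = 2.772·52/2 = 72.072000
base radius r_b = r_p·cos α = 72.072000·cos 15.262° = 69.530180
roll angle φ = 32.597° = 0.56892498 rad
x = r_b·(cos φ + φ·sin φ) = 69.530180·(0.84248061 + 0.56892498·0.53872667) = 79.888485
y = r_b·(sin φ − φ·cos φ) = 69.530180·(0.53872667 − 0.56892498·0.84248061) = 4.131373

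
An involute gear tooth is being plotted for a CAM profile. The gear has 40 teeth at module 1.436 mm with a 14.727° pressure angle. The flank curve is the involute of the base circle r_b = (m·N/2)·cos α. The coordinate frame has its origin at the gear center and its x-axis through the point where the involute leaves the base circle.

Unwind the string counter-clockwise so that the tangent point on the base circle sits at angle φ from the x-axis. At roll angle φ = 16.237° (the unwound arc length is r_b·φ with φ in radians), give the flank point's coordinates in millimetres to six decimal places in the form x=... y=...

pitch radius r_p = m·N/2 = 1.436·40/2 = 28.720000
base radius r_b = r_p·cos α = 28.720000·cos 14.727° = 27.776492
roll angle φ = 16.237° = 0.28338911 rad
x = r_b·(cos φ + φ·sin φ) = 27.776492·(0.96011332 + 0.28338911·0.27961118) = 28.869555
y = r_b·(sin φ − φ·cos φ) = 27.776492·(0.27961118 − 0.28338911·0.96011332) = 0.209033

x=28.869555 y=0.209033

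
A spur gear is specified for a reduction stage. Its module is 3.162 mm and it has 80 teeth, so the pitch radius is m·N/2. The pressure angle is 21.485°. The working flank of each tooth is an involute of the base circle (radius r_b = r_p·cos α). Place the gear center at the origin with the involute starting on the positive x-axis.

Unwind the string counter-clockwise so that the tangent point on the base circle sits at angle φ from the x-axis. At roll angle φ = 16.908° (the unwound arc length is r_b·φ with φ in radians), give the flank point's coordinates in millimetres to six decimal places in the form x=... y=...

pitch radius r_p = m·N/2 = 3.162·80/2 = 126.480000
base radius r_b = r_p·cos α = 126.480000·cos 21.485° = 117.691346
roll angle φ = 16.908° = 0.29510027 rad
x = r_b·(cos φ + φ·sin φ) = 117.691346·(0.95677299 + 0.29510027·0.29083579) = 122.704845
y = r_b·(sin φ − φ·cos φ) = 117.691346·(0.29083579 − 0.29510027·0.95677299) = 0.999414

x=122.704845 y=0.999414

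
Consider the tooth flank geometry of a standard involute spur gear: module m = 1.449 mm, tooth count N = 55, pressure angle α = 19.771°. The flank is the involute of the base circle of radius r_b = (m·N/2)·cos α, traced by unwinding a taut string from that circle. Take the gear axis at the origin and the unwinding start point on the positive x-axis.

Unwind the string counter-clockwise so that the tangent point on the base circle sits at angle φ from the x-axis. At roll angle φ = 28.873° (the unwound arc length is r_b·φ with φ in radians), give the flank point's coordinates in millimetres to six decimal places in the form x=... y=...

pitch radius r_p = m·N/2 = 1.449·55/2 = 39.847500
base radius r_b = r_p·cos α = 39.847500·cos 19.771° = 37.498574
roll angle φ = 28.873° = 0.50392891 rad
x = r_b·(cos φ + φ·sin φ) = 37.498574·(0.87569217 + 0.50392891·0.48286978) = 41.961812
y = r_b·(sin φ − φ·cos φ) = 37.498574·(0.48286978 − 0.50392891·0.87569217) = 1.559310

x=41.961812 y=1.559310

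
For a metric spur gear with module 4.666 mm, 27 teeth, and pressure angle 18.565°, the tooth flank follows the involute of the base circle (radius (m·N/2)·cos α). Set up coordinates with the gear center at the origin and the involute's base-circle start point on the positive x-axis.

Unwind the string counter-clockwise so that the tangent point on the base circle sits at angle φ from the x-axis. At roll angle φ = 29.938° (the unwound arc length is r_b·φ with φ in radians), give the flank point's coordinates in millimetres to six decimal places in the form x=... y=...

x=67.316683 y=2.762773

pitch radius r_p = m·N/2 = 4.666·27/2 = 62.991000
base radius r_b = r_p·cos α = 62.991000·cos 18.565° = 59.713142
roll angle φ = 29.938° = 0.52251667 rad
x = r_b·(cos φ + φ·sin φ) = 59.713142·(0.86656595 + 0.52251667·0.49906258) = 67.316683
y = r_b·(sin φ − φ·cos φ) = 59.713142·(0.49906258 − 0.52251667·0.86656595) = 2.762773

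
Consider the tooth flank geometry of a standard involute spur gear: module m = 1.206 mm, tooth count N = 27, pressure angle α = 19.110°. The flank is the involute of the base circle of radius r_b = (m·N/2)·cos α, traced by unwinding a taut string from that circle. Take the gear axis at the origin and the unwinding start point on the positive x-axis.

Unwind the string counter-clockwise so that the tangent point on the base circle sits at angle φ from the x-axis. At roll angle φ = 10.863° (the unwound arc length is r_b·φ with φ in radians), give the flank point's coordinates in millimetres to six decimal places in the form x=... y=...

x=15.657799 y=0.034823

pitch radius r_p = m·N/2 = 1.206·27/2 = 16.281000
base radius r_b = r_p·cos α = 16.281000·cos 19.110° = 15.383783
roll angle φ = 10.863° = 0.18959512 rad
x = r_b·(cos φ + φ·sin φ) = 15.383783·(0.98208062 + 0.18959512·0.18846128) = 15.657799
y = r_b·(sin φ − φ·cos φ) = 15.383783·(0.18846128 − 0.18959512·0.98208062) = 0.034823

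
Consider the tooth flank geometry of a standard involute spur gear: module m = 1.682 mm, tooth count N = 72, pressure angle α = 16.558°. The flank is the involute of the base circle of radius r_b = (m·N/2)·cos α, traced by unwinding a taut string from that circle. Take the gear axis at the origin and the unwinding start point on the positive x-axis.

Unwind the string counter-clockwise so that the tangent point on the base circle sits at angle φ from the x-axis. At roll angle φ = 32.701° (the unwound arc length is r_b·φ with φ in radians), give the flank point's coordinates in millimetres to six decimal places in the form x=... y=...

x=66.738260 y=3.481093

pitch radius r_p = m·N/2 = 1.682·72/2 = 60.552000
base radius r_b = r_p·cos α = 60.552000·cos 16.558° = 58.041014
roll angle φ = 32.701° = 0.57074012 rad
x = r_b·(cos φ + φ·sin φ) = 58.041014·(0.84150135 + 0.57074012·0.54025501) = 66.738260
y = r_b·(sin φ − φ·cos φ) = 58.041014·(0.54025501 − 0.57074012·0.84150135) = 3.481093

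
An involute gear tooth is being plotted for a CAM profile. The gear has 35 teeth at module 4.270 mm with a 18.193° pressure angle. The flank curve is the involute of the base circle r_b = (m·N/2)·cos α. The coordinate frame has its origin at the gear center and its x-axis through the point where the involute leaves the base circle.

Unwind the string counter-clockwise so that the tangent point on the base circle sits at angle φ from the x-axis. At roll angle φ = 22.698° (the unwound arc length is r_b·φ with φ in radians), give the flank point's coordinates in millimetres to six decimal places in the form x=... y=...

pitch radius r_p = m·N/2 = 4.270·35/2 = 74.725000
base radius r_b = r_p·cos α = 74.725000·cos 18.193° = 70.989512
roll angle φ = 22.698° = 0.39615483 rad
x = r_b·(cos φ + φ·sin φ) = 70.989512·(0.92255156 + 0.39615483·0.38587384) = 76.343353
y = r_b·(sin φ − φ·cos φ) = 70.989512·(0.38587384 − 0.39615483·0.92255156) = 1.448227

x=76.343353 y=1.448227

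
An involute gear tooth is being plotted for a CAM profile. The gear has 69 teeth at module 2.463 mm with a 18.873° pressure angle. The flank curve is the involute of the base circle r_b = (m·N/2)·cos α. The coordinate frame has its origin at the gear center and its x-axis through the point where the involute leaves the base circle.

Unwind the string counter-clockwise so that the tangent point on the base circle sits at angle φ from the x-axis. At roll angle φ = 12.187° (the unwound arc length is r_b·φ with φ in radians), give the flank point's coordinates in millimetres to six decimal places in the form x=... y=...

x=82.203497 y=0.256755

pitch radius r_p = m·N/2 = 2.463·69/2 = 84.973500
base radius r_b = r_p·cos α = 84.973500·cos 18.873° = 80.405146
roll angle φ = 12.187° = 0.21270328 rad
x = r_b·(cos φ + φ·sin φ) = 80.405146·(0.97746382 + 0.21270328·0.21110302) = 82.203497
y = r_b·(sin φ − φ·cos φ) = 80.405146·(0.21110302 − 0.21270328·0.97746382) = 0.256755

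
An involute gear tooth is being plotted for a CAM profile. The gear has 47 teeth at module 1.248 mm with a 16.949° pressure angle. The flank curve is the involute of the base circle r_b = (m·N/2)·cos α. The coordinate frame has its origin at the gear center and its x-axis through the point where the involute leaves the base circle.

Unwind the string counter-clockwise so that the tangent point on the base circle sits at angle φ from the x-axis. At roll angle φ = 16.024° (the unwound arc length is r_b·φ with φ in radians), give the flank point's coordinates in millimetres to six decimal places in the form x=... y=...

pitch radius r_p = m·N/2 = 1.248·47/2 = 29.328000
base radius r_b = r_p·cos α = 29.328000·cos 16.949° = 28.054127
roll angle φ = 16.024° = 0.27967156 rad
x = r_b·(cos φ + φ·sin φ) = 28.054127·(0.96114615 + 0.27967156·0.27603998) = 29.129910
y = r_b·(sin φ − φ·cos φ) = 28.054127·(0.27603998 − 0.27967156·0.96114615) = 0.202964

x=29.129910 y=0.202964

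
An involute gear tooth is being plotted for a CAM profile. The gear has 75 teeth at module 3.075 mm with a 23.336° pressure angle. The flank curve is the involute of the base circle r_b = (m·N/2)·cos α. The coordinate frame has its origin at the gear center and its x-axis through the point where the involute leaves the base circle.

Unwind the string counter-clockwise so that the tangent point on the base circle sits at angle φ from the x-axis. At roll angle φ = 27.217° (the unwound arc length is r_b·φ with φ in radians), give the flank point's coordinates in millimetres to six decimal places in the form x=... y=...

pitch radius r_p = m·N/2 = 3.075·75/2 = 115.312500
base radius r_b = r_p·cos α = 115.312500·cos 23.336° = 105.879669
roll angle φ = 27.217° = 0.47502626 rad
x = r_b·(cos φ + φ·sin φ) = 105.879669·(0.88928071 + 0.47502626·0.45736180) = 117.160044
y = r_b·(sin φ − φ·cos φ) = 105.879669·(0.45736180 − 0.47502626·0.88928071) = 3.698388

x=117.160044 y=3.698388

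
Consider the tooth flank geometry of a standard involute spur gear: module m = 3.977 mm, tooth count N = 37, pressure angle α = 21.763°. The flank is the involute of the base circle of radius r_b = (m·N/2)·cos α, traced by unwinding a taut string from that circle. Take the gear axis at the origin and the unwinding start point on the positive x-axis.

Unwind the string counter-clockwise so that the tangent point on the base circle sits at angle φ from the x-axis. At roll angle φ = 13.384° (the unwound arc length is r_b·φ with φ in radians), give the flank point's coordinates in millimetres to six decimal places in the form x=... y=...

pitch radius r_p = m·N/2 = 3.977·37/2 = 73.574500
base radius r_b = r_p·cos α = 73.574500·cos 21.763° = 68.330511
roll angle φ = 13.384° = 0.23359487 rad
x = r_b·(cos φ + φ·sin φ) = 68.330511·(0.97284056 + 0.23359487·0.23147624) = 70.169436
y = r_b·(sin φ − φ·cos φ) = 68.330511·(0.23147624 − 0.23359487·0.97284056) = 0.288743

x=70.169436 y=0.288743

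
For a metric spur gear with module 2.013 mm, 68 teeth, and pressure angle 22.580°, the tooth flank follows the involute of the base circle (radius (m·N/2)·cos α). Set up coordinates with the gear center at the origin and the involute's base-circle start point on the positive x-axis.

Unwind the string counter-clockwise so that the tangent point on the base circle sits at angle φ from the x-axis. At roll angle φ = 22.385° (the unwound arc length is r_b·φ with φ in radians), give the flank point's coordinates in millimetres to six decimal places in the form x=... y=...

x=67.836126 y=1.237157

pitch radius r_p = m·N/2 = 2.013·68/2 = 68.442000
base radius r_b = r_p·cos α = 68.442000·cos 22.580° = 63.195531
roll angle φ = 22.385° = 0.39069195 rad
x = r_b·(cos φ + φ·sin φ) = 63.195531·(0.92464577 + 0.39069195·0.38082832) = 67.836126
y = r_b·(sin φ − φ·cos φ) = 63.195531·(0.38082832 − 0.39069195·0.92464577) = 1.237157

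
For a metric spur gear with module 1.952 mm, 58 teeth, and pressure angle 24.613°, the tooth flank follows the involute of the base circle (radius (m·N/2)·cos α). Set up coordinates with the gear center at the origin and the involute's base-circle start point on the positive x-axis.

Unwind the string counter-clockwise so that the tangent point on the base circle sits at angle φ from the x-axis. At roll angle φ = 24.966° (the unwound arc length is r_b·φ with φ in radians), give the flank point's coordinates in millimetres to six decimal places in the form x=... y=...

pitch radius r_p = m·N/2 = 1.952·58/2 = 56.608000
base radius r_b = r_p·cos α = 56.608000·cos 24.613° = 51.464690
roll angle φ = 24.966° = 0.43573890 rad
x = r_b·(cos φ + φ·sin φ) = 51.464690·(0.90655841 + 0.43573890·0.42208037) = 56.120970
y = r_b·(sin φ − φ·cos φ) = 51.464690·(0.42208037 − 0.43573890·0.90655841) = 1.392511

x=56.120970 y=1.392511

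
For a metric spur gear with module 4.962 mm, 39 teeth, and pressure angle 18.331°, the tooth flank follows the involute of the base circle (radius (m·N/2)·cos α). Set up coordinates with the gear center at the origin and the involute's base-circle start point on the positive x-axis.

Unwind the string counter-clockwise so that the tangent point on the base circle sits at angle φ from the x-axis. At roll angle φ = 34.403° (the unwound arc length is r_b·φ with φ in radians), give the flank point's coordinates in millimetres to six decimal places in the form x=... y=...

pitch radius r_p = m·N/2 = 4.962·39/2 = 96.759000
base radius r_b = r_p·cos α = 96.759000·cos 18.331° = 91.849008
roll angle φ = 34.403° = 0.60044562 rad
x = r_b·(cos φ + φ·sin φ) = 91.849008·(0.82508392 + 0.60044562·0.56501021) = 106.943642
y = r_b·(sin φ − φ·cos φ) = 91.849008·(0.56501021 − 0.60044562·0.82508392) = 6.391973

x=106.943642 y=6.391973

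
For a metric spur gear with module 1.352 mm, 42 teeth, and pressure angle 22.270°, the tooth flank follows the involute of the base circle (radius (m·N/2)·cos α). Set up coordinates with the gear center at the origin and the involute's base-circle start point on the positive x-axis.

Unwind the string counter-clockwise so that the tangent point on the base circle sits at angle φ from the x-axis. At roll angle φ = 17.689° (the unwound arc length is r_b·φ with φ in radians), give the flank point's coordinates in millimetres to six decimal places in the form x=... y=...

pitch radius r_p = m·N/2 = 1.352·42/2 = 28.392000
base radius r_b = r_p·cos α = 28.392000·cos 22.270° = 26.274192
roll angle φ = 17.689° = 0.30873129 rad
x = r_b·(cos φ + φ·sin φ) = 26.274192·(0.95271983 + 0.30873129·0.30385016) = 27.496674
y = r_b·(sin φ − φ·cos φ) = 26.274192·(0.30385016 − 0.30873129·0.95271983) = 0.255273

x=27.496674 y=0.255273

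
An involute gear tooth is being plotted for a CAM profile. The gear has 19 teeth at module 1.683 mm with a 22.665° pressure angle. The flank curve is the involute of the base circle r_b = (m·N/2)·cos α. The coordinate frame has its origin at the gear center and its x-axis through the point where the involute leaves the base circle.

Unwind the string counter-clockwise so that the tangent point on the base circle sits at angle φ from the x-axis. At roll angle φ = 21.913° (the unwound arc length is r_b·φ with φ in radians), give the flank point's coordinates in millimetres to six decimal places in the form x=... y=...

x=15.793653 y=0.271115

pitch radius r_p = m·N/2 = 1.683·19/2 = 15.988500
base radius r_b = r_p·cos α = 15.988500·cos 22.665° = 14.753767
roll angle φ = 21.913° = 0.38245400 rad
x = r_b·(cos φ + φ·sin φ) = 14.753767·(0.92775160 + 0.38245400·0.37319829) = 15.793653
y = r_b·(sin φ − φ·cos φ) = 14.753767·(0.37319829 − 0.38245400·0.92775160) = 0.271115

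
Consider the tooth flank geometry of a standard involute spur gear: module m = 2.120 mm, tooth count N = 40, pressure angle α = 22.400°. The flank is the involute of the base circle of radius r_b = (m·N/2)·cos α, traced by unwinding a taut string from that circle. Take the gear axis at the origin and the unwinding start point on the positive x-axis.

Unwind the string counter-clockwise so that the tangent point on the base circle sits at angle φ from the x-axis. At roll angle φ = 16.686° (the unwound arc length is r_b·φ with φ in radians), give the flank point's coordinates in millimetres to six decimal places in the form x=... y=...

pitch radius r_p = m·N/2 = 2.120·40/2 = 42.400000
base radius r_b = r_p·cos α = 42.400000·cos 22.400° = 39.200752
roll angle φ = 16.686° = 0.29122564 rad
x = r_b·(cos φ + φ·sin φ) = 39.200752·(0.95789268 + 0.29122564·0.28712647) = 40.828025
y = r_b·(sin φ − φ·cos φ) = 39.200752·(0.28712647 − 0.29122564·0.95789268) = 0.320018

x=40.828025 y=0.320018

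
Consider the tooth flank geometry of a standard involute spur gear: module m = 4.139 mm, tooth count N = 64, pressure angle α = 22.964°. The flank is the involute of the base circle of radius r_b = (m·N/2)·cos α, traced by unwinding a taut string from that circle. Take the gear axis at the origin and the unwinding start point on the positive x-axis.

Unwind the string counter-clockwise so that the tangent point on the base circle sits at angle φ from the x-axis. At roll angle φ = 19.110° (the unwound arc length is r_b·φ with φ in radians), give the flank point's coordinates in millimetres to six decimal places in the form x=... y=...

x=128.547215 y=1.491561

pitch radius r_p = m·N/2 = 4.139·64/2 = 132.448000
base radius r_b = r_p·cos α = 132.448000·cos 22.964° = 121.951519
roll angle φ = 19.110° = 0.33353242 rad
x = r_b·(cos φ + φ·sin φ) = 121.951519·(0.94489179 + 0.33353242·0.32738282) = 128.547215
y = r_b·(sin φ − φ·cos φ) = 121.951519·(0.32738282 − 0.33353242·0.94489179) = 1.491561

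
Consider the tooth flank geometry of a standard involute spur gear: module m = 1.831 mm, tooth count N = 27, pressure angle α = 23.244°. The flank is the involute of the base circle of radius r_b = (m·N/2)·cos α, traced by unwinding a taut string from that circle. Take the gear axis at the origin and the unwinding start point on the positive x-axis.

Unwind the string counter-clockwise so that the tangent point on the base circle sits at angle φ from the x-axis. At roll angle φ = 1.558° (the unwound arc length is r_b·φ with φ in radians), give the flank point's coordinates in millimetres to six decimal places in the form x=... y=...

x=22.720558 y=0.000152

pitch radius r_p = m·N/2 = 1.831·27/2 = 24.718500
base radius r_b = r_p·cos α = 24.718500·cos 23.244° = 22.712162
roll angle φ = 1.558° = 0.02719223 rad
x = r_b·(cos φ + φ·sin φ) = 22.712162·(0.99963031 + 0.02719223·0.02718888) = 22.720558
y = r_b·(sin φ − φ·cos φ) = 22.712162·(0.02718888 − 0.02719223·0.99963031) = 0.000152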